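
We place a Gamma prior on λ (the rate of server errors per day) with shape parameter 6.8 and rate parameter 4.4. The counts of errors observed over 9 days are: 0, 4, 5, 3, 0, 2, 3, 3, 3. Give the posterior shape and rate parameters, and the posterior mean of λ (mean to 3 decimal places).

The Poisson likelihood adds the total count to the shape and the number of exposure periods to the rate. Here ∑xᵢ = 23 and n = 9, so shape 6.8→29.8 and rate 4.4→13.4.
E[λ | data] = 29.8/13.4 = 2.224.

Posterior: Gamma(shape=29.8, rate=13.4); mean ≈ 2.224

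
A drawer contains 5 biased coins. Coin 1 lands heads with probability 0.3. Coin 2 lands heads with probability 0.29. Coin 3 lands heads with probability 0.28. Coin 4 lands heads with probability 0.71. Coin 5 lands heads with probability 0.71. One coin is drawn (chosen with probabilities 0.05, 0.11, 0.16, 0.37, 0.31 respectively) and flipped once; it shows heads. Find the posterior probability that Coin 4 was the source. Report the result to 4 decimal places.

Posterior probability ≈ 0.4573

Tabulate prior·likelihood by source: [1] prior 0.05, lik 0.3, product 0.01500; [2] prior 0.11, lik 0.29, product 0.03190; [3] prior 0.16, lik 0.28, product 0.04480; [4] prior 0.37, lik 0.71, product 0.2627; [5] prior 0.31, lik 0.71, product 0.2201.
Normalizing constant = 0.57450; the posterior for Coin 4 is its product over the sum, 0.2627/0.57450 = 0.4573.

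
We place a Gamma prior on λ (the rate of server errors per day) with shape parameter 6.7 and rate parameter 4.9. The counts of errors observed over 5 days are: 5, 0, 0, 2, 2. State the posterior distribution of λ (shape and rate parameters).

The Poisson likelihood adds the total count to the shape and the number of exposure periods to the rate. Here ∑xᵢ = 9 and n = 5, so shape 6.7→15.7 and rate 4.9→9.9.

Posterior: Gamma(shape=15.7, rate=9.9)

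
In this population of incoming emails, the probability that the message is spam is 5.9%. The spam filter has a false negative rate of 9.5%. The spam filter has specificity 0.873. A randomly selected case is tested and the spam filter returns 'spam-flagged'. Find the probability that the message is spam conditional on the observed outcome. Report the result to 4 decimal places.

P(H | E) ≈ 0.3088

Let H be the event that the message is spam. P(H) = 0.059, so P(¬H) = 0.941. With E the 'spam-flagged' result, P(E|H) = 0.905 and P(E|¬H) = 0.127.
P(E) = 0.905·0.059 + 0.127·0.941 = 0.053395 + 0.11951 = 0.17290.
By Bayes' theorem, P(H|E) = 0.053395 / 0.17290 = 0.3088.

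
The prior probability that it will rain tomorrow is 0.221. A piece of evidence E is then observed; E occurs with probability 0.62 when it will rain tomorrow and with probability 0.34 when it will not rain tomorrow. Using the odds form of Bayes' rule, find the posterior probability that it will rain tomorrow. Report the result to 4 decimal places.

Posterior probability ≈ 0.3409

Prior odds = 0.221/(1−0.221) = 0.28370.
Likelihood ratio for E = 0.62/0.34 = 1.8235.
Posterior odds = prior odds × LR = 0.51733.
Posterior probability = odds/(1+odds) = 0.51733/1.5173 = 0.3409.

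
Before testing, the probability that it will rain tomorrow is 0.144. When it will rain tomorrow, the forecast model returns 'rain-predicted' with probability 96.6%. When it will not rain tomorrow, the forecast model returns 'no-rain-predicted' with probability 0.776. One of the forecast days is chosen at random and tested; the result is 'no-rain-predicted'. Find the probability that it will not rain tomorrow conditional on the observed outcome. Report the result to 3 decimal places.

P(¬H | E) ≈ 0.993

Let H be the event that it will rain tomorrow. P(H) = 0.144, so P(¬H) = 0.856. With E the 'no-rain-predicted' result, P(E|H) = 0.034 and P(E|¬H) = 0.776.
P(E) = 0.034·0.144 + 0.776·0.856 = 0.0048960 + 0.66426 = 0.66915.
By Bayes' theorem, P(H|E) = 0.0048960 / 0.66915 = 0.007. Hence P(¬H|E) = 1 − 0.007 = 0.993.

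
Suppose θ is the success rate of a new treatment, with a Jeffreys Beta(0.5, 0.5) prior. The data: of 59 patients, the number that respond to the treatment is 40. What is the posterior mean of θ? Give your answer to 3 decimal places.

The binomial likelihood is conjugate to the Beta prior: with 40 successes and 19 failures, the posterior is Beta(0.5+40, 0.5+19) = Beta(40.5, 19.5).
Posterior mean = α/(α+β) = 40.5/60 = 0.675.

Posterior mean ≈ 0.675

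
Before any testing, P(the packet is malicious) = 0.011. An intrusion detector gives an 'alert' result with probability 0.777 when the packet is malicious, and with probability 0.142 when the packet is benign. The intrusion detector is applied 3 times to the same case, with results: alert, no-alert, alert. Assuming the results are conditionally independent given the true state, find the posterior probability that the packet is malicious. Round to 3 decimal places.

With H the event that the packet is malicious, the joint likelihood of the observed sequence is P(data|H) = 0.777·0.223·0.777 = 0.13463 and P(data|¬H) = 0.142·0.858·0.142 = 0.017301.
Bayes: P(H|data) = 0.011·0.13463 / (0.011·0.13463 + 0.989·0.017301) = 0.0014809/0.018591 = 0.0797.

Posterior P(H) ≈ 0.080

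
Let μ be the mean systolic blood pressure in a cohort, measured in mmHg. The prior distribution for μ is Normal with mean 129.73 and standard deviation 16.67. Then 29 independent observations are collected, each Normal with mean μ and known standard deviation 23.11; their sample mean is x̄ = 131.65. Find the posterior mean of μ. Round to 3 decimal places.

Posterior mean ≈ 131.531

With known σ, the Normal prior is conjugate. Weight on the data is w = (n/σ²)/(n/σ² + 1/τ₀²) = 0.0542998/(0.0542998+0.00359856) = 0.93785.
Posterior mean = w·x̄ + (1−w)·μ₀ = 0.93785·131.65 + 0.062153·129.73 = 131.531.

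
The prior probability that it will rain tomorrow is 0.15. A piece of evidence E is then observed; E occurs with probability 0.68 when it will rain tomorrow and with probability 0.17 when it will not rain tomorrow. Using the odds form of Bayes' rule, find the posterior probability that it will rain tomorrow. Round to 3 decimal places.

Posterior probability ≈ 0.414

Prior odds = 0.15/(1−0.15) = 0.17647.
Likelihood ratio for E = 0.68/0.17 = 4.0000.
Posterior odds = prior odds × LR = 0.70588.
Posterior probability = odds/(1+odds) = 0.70588/1.7059 = 0.414.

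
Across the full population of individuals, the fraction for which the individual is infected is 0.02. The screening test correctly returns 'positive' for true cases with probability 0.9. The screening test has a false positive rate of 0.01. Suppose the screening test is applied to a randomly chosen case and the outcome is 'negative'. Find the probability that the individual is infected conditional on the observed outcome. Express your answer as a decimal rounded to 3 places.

P(H | E) ≈ 0.002

Write H for 'the individual is infected'. Prior odds H:¬H = 0.02/0.98 = 0.020408. For the 'negative' outcome, the likelihood ratio is 0.1/0.99 = 0.10101.
Posterior odds = 0.020408 × 0.10101 = 0.0020614, so P(H|E) = 0.0020614/(1+0.0020614) = 0.002.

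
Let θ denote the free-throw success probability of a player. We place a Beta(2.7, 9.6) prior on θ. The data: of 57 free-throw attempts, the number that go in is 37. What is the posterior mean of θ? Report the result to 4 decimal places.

Posterior mean ≈ 0.5729

Observing 37 successes and 20 failures updates Beta(2.7, 9.6) by adding the success and failure counts to the two shape parameters: α = 2.7+37 = 39.7, β = 9.6+20 = 29.6.
Posterior mean = α/(α+β) = 39.7/69.3 = 0.5729.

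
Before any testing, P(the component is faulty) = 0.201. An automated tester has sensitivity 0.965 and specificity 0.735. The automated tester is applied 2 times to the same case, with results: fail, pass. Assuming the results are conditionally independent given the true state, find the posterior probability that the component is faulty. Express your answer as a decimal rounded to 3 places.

Posterior P(H) ≈ 0.042

With H the event that the component is faulty, the joint likelihood of the observed sequence is P(data|H) = 0.965·0.035 = 0.033775 and P(data|¬H) = 0.265·0.735 = 0.19478.
Bayes: P(H|data) = 0.201·0.033775 / (0.201·0.033775 + 0.799·0.19478) = 0.0067888/0.16241 = 0.0418.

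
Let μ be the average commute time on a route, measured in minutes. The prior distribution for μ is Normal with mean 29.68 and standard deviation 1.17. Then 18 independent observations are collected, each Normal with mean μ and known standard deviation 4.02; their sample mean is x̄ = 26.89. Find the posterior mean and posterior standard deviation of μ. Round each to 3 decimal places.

Prior precision 1/τ₀² = 1/1.17² = 0.730514; data precision n/σ² = 18/4.02² = 1.11383.
Posterior precision = 0.730514 + 1.11383 = 1.84435, giving posterior SD = 1/√1.84435 = 0.736.
Posterior mean = (0.730514·29.68 + 1.11383·26.89) / 1.84435 = 27.995.

Posterior mean ≈ 27.995; posterior SD ≈ 0.736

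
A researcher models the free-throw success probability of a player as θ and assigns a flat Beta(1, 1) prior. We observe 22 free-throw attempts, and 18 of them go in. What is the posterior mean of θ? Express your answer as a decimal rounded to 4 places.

Observing 18 successes and 4 failures updates Beta(1, 1) by adding the success and failure counts to the two shape parameters: α = 1+18 = 19, β = 1+4 = 5.
Posterior mean = α/(α+β) = 19/24 = 0.7917.

Posterior mean ≈ 0.7917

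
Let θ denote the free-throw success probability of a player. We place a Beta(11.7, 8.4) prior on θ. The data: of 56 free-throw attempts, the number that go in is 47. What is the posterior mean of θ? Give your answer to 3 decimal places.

Posterior mean ≈ 0.771

The binomial likelihood is conjugate to the Beta prior: with 47 successes and 9 failures, the posterior is Beta(11.7+47, 8.4+9) = Beta(58.7, 17.4).
Posterior mean = α/(α+β) = 58.7/76.1 = 0.771.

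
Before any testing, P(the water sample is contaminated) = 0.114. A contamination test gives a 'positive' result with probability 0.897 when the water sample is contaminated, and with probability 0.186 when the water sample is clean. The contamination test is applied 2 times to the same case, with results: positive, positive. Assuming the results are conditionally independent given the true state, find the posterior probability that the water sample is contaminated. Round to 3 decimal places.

With H the event that the water sample is contaminated, the joint likelihood of the observed sequence is P(data|H) = 0.897·0.897 = 0.80461 and P(data|¬H) = 0.186·0.186 = 0.034596.
Bayes: P(H|data) = 0.114·0.80461 / (0.114·0.80461 + 0.886·0.034596) = 0.091725/0.12238 = 0.7495.

Posterior P(H) ≈ 0.750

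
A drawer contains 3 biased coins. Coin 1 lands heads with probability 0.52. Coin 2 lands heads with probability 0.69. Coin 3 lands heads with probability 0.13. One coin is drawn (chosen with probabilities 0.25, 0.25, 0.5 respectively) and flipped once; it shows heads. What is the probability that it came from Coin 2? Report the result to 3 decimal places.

Posterior probability ≈ 0.469

Tabulate prior·likelihood by source: [1] prior 0.25, lik 0.52, product 0.1300; [2] prior 0.25, lik 0.69, product 0.1725; [3] prior 0.5, lik 0.13, product 0.06500.
Normalizing constant = 0.36750; the posterior for Coin 2 is its product over the sum, 0.1725/0.36750 = 0.469.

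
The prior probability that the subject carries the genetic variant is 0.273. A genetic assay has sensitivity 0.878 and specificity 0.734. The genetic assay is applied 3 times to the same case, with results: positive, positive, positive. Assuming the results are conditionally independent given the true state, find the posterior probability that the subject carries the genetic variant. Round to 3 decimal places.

Posterior P(H) ≈ 0.931

Let H be the event that the subject carries the genetic variant; start with P(H) = 0.273. P('positive'|H) = 0.878, P('positive'|¬H) = 0.266.
Update on result 1 ('positive'): P(H) ← 0.878·0.2730 / (0.878·0.2730 + 0.266·0.7270) = 0.23969/0.43308 = 0.5535.
Update on result 2 ('positive'): P(H) ← 0.878·0.5535 / (0.878·0.5535 + 0.266·0.4465) = 0.48595/0.60472 = 0.8036.
Update on result 3 ('positive'): P(H) ← 0.878·0.8036 / (0.878·0.8036 + 0.266·0.1964) = 0.70555/0.75779 = 0.9311.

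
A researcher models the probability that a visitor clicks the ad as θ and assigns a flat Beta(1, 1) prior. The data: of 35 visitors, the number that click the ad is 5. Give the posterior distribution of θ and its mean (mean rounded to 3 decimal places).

Observing 5 successes and 30 failures updates Beta(1, 1) by adding the success and failure counts to the two shape parameters: α = 1+5 = 6, β = 1+30 = 31.
E[θ | data] = 6/(6+31) = 0.162.

Posterior: Beta(6, 31); mean ≈ 0.162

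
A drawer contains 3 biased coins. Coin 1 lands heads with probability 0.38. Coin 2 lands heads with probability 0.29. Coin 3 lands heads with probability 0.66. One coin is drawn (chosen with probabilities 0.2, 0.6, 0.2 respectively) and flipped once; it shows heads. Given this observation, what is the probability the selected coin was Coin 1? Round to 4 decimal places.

Posterior probability ≈ 0.1990

P(heads|C1) = 0.38; P(heads|C2) = 0.29; P(heads|C3) = 0.66.
Prior × likelihood for each source: 0.2·0.38=0.07600, 0.6·0.29=0.1740, 0.2·0.66=0.1320. Summing gives P(heads) = 0.38200.
P(Coin 1 | heads) = 0.07600 / 0.38200 = 0.1990.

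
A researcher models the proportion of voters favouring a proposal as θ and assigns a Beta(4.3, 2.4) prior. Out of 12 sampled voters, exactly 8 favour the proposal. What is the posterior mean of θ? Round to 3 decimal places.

Posterior mean ≈ 0.658

The binomial likelihood is conjugate to the Beta prior: with 8 successes and 4 failures, the posterior is Beta(4.3+8, 2.4+4) = Beta(12.3, 6.4).
Posterior mean = α/(α+β) = 12.3/18.7 = 0.658.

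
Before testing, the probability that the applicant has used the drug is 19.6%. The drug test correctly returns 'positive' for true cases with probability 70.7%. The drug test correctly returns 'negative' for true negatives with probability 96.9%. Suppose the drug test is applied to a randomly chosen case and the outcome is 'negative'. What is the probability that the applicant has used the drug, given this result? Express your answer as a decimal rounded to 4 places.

Let H be the event that the applicant has used the drug. P(H) = 0.196, so P(¬H) = 0.804. With E the 'negative' result, P(E|H) = 0.293 and P(E|¬H) = 0.969.
P(E) = 0.293·0.196 + 0.969·0.804 = 0.057428 + 0.77908 = 0.83650.
By Bayes' theorem, P(H|E) = 0.057428 / 0.83650 = 0.0687.

P(H | E) ≈ 0.0687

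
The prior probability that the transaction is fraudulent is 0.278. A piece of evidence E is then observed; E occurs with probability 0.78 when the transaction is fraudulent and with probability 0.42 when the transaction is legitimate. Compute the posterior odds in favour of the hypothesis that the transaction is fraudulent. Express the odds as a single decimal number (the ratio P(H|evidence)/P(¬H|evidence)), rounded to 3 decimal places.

Posterior odds ≈ 0.715

Prior odds = 0.278/(1−0.278) = 0.38504.
Likelihood ratio for E = 0.78/0.42 = 1.8571.
Posterior odds = prior odds × LR = 0.71508.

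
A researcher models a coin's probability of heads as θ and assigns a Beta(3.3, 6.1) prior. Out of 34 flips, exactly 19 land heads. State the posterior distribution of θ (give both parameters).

Posterior: Beta(22.3, 21.1)

Observing 19 successes and 15 failures updates Beta(3.3, 6.1) by adding the success and failure counts to the two shape parameters: α = 3.3+19 = 22.3, β = 6.1+15 = 21.1.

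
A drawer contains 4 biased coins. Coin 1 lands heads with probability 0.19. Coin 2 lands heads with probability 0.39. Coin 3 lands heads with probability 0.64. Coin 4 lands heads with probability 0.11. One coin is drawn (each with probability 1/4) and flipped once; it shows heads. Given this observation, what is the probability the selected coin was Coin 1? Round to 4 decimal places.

Tabulate prior·likelihood by source: [1] prior 0.25, lik 0.19, product 0.04750; [2] prior 0.25, lik 0.39, product 0.09750; [3] prior 0.25, lik 0.64, product 0.1600; [4] prior 0.25, lik 0.11, product 0.02750.
Normalizing constant = 0.33250; the posterior for Coin 1 is its product over the sum, 0.04750/0.33250 = 0.1429.

Posterior probability ≈ 0.1429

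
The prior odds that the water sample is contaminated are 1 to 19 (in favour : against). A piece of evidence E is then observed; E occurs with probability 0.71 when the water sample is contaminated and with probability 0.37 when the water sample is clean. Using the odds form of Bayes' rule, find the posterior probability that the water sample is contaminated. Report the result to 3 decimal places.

Posterior probability ≈ 0.092

Prior odds = 1/19 = 0.052632. In log-odds, ln(0.052632) = -2.9444.
Add log likelihood ratio: ln(1.9189) = 0.65176.
Posterior log-odds = -2.2927, so posterior odds = exp(-2.2927) = 0.10100. Converting, P(H|E) = 0.10100/1.1010 = 0.092.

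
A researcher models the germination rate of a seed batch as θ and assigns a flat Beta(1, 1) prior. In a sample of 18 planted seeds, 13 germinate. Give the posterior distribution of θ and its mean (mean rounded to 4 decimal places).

Posterior: Beta(14, 6); mean ≈ 0.7000

The binomial likelihood is conjugate to the Beta prior: with 13 successes and 5 failures, the posterior is Beta(1+13, 1+5) = Beta(14, 6).
Posterior mean = α/(α+β) = 14/20 = 0.7000.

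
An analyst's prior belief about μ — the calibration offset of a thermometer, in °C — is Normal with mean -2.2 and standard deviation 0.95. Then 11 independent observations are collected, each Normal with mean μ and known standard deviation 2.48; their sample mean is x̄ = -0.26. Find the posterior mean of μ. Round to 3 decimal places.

Posterior mean ≈ -1.002

Prior precision 1/τ₀² = 1/0.95² = 1.10803; data precision n/σ² = 11/2.48² = 1.78850.
Posterior precision = 1.10803 + 1.78850 = 2.89653.
Posterior mean = (1.10803·-2.2 + 1.78850·-0.26) / 2.89653 = -1.002.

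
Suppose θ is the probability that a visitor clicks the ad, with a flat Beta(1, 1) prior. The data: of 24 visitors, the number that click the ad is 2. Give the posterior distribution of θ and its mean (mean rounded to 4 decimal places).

Posterior: Beta(3, 23); mean ≈ 0.1154

Observing 2 successes and 22 failures updates Beta(1, 1) by adding the success and failure counts to the two shape parameters: α = 1+2 = 3, β = 1+22 = 23.
E[θ | data] = 3/(3+23) = 0.1154.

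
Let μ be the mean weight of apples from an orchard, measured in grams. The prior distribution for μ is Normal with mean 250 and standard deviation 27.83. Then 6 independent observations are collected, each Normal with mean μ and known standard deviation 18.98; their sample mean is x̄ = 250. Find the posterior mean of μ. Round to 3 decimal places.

Prior precision 1/τ₀² = 1/27.83² = 0.00129114; data precision n/σ² = 6/18.98² = 0.0166555.
Posterior precision = 0.00129114 + 0.0166555 = 0.0179467.
Posterior mean = (0.00129114·250 + 0.0166555·250) / 0.0179467 = 250.000.

Posterior mean ≈ 250.000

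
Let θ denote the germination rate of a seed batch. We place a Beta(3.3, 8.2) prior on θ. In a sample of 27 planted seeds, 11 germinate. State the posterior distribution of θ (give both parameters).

The binomial likelihood is conjugate to the Beta prior: with 11 successes and 16 failures, the posterior is Beta(3.3+11, 8.2+16) = Beta(14.3, 24.2).

Posterior: Beta(14.3, 24.2)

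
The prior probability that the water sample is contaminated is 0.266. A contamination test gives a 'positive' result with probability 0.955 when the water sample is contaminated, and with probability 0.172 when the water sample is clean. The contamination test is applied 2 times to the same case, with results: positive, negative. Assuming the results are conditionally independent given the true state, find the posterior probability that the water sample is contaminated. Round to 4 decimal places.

Posterior P(H) ≈ 0.0986

Let H be the event that the water sample is contaminated; start with P(H) = 0.266. P('positive'|H) = 0.955, P('positive'|¬H) = 0.172.
Update on result 1 ('positive'): P(H) ← 0.955·0.2660 / (0.955·0.2660 + 0.172·0.7340) = 0.25403/0.38028 = 0.6680.
Update on result 2 ('negative'): P(H) ← 0.045·0.6680 / (0.045·0.6680 + 0.828·0.3320) = 0.030061/0.30495 = 0.0986.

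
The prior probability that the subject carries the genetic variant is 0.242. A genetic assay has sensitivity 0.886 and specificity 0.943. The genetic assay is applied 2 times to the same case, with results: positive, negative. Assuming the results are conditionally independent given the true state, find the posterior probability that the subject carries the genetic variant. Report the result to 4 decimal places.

Let H be the event that the subject carries the genetic variant; start with P(H) = 0.242. P('positive'|H) = 0.886, P('positive'|¬H) = 0.057.
Update on result 1 ('positive'): P(H) ← 0.886·0.2420 / (0.886·0.2420 + 0.057·0.7580) = 0.21441/0.25762 = 0.8323.
Update on result 2 ('negative'): P(H) ← 0.114·0.8323 / (0.114·0.8323 + 0.943·0.1677) = 0.094881/0.25303 = 0.3750.

Posterior P(H) ≈ 0.3750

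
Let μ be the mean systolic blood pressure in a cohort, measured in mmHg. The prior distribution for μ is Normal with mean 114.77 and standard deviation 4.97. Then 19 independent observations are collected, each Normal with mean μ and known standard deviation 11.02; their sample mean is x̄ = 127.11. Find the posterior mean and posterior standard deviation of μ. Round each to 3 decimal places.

Posterior mean ≈ 124.573; posterior SD ≈ 2.253

With known σ, the Normal prior is conjugate. Weight on the data is w = (n/σ²)/(n/σ² + 1/τ₀²) = 0.156455/(0.156455+0.0404844) = 0.79443.
Posterior mean = w·x̄ + (1−w)·μ₀ = 0.79443·127.11 + 0.20557·114.77 = 124.573. Posterior variance = 1/(0.156455+0.0404844) = 5.07770, so SD = 2.253.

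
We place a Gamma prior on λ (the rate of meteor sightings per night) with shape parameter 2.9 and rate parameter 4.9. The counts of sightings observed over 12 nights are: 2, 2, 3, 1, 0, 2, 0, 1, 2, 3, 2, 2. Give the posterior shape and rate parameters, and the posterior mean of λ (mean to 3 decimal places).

The Poisson likelihood adds the total count to the shape and the number of exposure periods to the rate. Here ∑xᵢ = 20 and n = 12, so shape 2.9→22.9 and rate 4.9→16.9.
E[λ | data] = 22.9/16.9 = 1.355.

Posterior: Gamma(shape=22.9, rate=16.9); mean ≈ 1.355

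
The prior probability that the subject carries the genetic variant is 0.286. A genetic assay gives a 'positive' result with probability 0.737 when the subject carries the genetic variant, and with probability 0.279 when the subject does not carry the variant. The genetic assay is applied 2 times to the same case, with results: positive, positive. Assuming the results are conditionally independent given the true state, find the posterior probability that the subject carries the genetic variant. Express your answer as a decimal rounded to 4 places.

Posterior P(H) ≈ 0.7365

Let H be the event that the subject carries the genetic variant; start with P(H) = 0.286. P('positive'|H) = 0.737, P('positive'|¬H) = 0.279.
Update on result 1 ('positive'): P(H) ← 0.737·0.2860 / (0.737·0.2860 + 0.279·0.7140) = 0.21078/0.40999 = 0.5141.
Update on result 2 ('positive'): P(H) ← 0.737·0.5141 / (0.737·0.5141 + 0.279·0.4859) = 0.37890/0.51447 = 0.7365.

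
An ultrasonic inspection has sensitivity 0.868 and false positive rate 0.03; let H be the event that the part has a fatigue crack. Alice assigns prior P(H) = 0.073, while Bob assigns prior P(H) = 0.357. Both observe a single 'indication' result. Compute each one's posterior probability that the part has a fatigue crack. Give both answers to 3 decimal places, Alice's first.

P('+'|H) = 0.868, P('+'|¬H) = 0.03.
Alice: numerator 0.868·0.073 = 0.063364; evidence = 0.063364+0.03·0.927 = 0.091174; posterior = 0.695.
Bob: numerator 0.868·0.357 = 0.30988; evidence = 0.30988+0.03·0.643 = 0.32917; posterior = 0.941.

Alice: 0.695; Bob: 0.941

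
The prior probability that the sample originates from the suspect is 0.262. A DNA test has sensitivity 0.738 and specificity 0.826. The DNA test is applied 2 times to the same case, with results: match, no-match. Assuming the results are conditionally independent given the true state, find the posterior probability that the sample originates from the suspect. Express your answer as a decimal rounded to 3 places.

With H the event that the sample originates from the suspect, the joint likelihood of the observed sequence is P(data|H) = 0.738·0.262 = 0.19336 and P(data|¬H) = 0.174·0.826 = 0.14372.
Bayes: P(H|data) = 0.262·0.19336 / (0.262·0.19336 + 0.738·0.14372) = 0.050659/0.15673 = 0.3232.

Posterior P(H) ≈ 0.323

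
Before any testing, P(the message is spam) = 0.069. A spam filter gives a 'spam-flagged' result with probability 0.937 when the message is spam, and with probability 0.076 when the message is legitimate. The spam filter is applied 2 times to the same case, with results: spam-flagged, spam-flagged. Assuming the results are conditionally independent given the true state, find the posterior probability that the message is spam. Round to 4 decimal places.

Posterior P(H) ≈ 0.9185

Let H be the event that the message is spam; start with P(H) = 0.069. P('spam-flagged'|H) = 0.937, P('spam-flagged'|¬H) = 0.076.
Update on result 1 ('spam-flagged'): P(H) ← 0.937·0.0690 / (0.937·0.0690 + 0.076·0.9310) = 0.064653/0.13541 = 0.4775.
Update on result 2 ('spam-flagged'): P(H) ← 0.937·0.4775 / (0.937·0.4775 + 0.076·0.5225) = 0.44738/0.48710 = 0.9185.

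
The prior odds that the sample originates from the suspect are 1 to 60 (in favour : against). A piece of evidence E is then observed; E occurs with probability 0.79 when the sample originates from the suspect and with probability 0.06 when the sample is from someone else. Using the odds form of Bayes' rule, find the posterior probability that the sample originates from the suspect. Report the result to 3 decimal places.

Prior odds = 1/60 = 0.016667. In log-odds, ln(0.016667) = -4.0943.
Add log likelihood ratio: ln(13.167) = 2.5777.
Posterior log-odds = -1.5167, so posterior odds = exp(-1.5167) = 0.21944. Converting, P(H|E) = 0.21944/1.2194 = 0.180.

Posterior probability ≈ 0.180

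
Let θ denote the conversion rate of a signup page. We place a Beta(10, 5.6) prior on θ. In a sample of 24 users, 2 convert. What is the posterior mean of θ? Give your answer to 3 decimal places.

Observing 2 successes and 22 failures updates Beta(10, 5.6) by adding the success and failure counts to the two shape parameters: α = 10+2 = 12, β = 5.6+22 = 27.6.
E[θ | data] = 12/(12+27.6) = 0.303.

Posterior mean ≈ 0.303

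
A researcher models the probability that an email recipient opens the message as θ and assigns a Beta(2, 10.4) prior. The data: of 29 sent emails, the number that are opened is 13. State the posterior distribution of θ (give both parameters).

The binomial likelihood is conjugate to the Beta prior: with 13 successes and 16 failures, the posterior is Beta(2+13, 10.4+16) = Beta(15, 26.4).

Posterior: Beta(15, 26.4)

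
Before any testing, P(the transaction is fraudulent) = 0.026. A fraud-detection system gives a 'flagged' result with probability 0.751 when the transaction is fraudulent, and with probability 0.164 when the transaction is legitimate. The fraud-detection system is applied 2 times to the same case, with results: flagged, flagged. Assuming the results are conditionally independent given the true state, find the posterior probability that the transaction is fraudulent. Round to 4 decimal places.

Posterior P(H) ≈ 0.3589

With H the event that the transaction is fraudulent, the joint likelihood of the observed sequence is P(data|H) = 0.751·0.751 = 0.56400 and P(data|¬H) = 0.164·0.164 = 0.026896.
Bayes: P(H|data) = 0.026·0.56400 / (0.026·0.56400 + 0.974·0.026896) = 0.014664/0.040861 = 0.3589.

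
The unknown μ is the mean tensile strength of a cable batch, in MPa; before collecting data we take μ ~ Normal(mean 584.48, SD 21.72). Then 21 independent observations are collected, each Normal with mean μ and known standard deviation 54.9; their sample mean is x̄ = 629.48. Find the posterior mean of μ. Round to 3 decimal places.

Prior precision 1/τ₀² = 1/21.72² = 0.00211973; data precision n/σ² = 21/54.9² = 0.00696746.
Posterior precision = 0.00211973 + 0.00696746 = 0.00908719.
Posterior mean = (0.00211973·584.48 + 0.00696746·629.48) / 0.00908719 = 618.983.

Posterior mean ≈ 618.983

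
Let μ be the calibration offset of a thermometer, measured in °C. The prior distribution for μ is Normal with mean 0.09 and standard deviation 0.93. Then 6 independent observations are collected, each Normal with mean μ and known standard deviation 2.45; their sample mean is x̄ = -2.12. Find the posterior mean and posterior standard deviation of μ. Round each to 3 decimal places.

Posterior mean ≈ -0.935; posterior SD ≈ 0.681

With known σ, the Normal prior is conjugate. Weight on the data is w = (n/σ²)/(n/σ² + 1/τ₀²) = 0.999584/(0.999584+1.15620) = 0.46367.
Posterior mean = w·x̄ + (1−w)·μ₀ = 0.46367·-2.12 + 0.53633·0.09 = -0.935. Posterior variance = 1/(0.999584+1.15620) = 0.463868, so SD = 0.681.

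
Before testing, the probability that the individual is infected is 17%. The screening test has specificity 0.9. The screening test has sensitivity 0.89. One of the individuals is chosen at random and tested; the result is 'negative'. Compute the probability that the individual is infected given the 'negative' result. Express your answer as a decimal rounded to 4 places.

P(H | E) ≈ 0.0244

Let H be the event that the individual is infected. P(H) = 0.17, so P(¬H) = 0.83. With E the 'negative' result, P(E|H) = 0.11 and P(E|¬H) = 0.9.
P(E) = 0.11·0.17 + 0.9·0.83 = 0.018700 + 0.74700 = 0.76570.
By Bayes' theorem, P(H|E) = 0.018700 / 0.76570 = 0.0244.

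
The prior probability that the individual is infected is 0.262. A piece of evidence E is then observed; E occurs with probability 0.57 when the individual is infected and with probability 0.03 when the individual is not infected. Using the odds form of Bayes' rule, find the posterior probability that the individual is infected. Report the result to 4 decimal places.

Posterior probability ≈ 0.8709

Prior odds = 0.262/(1−0.262) = 0.35501. In log-odds, ln(0.35501) = -1.0356.
Add log likelihood ratio: ln(19.000) = 2.9444.
Posterior log-odds = 1.9088, so posterior odds = exp(1.9088) = 6.7453. Converting, P(H|E) = 6.7453/7.7453 = 0.8709.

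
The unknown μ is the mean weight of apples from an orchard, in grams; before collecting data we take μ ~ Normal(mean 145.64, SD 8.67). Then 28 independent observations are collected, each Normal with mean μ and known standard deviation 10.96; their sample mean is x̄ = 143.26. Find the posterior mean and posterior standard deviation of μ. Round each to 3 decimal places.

Posterior mean ≈ 143.388; posterior SD ≈ 2.015

With known σ, the Normal prior is conjugate. Weight on the data is w = (n/σ²)/(n/σ² + 1/τ₀²) = 0.233097/(0.233097+0.0133034) = 0.94601.
Posterior mean = w·x̄ + (1−w)·μ₀ = 0.94601·143.26 + 0.053991·145.64 = 143.388. Posterior variance = 1/(0.233097+0.0133034) = 4.05843, so SD = 2.015.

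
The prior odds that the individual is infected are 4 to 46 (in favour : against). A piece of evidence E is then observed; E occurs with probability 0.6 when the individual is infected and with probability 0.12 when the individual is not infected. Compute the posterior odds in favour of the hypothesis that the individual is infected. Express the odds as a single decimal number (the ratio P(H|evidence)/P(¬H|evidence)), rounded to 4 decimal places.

Posterior odds ≈ 0.4348

Prior odds = 4/46 = 0.086957. In log-odds, ln(0.086957) = -2.4423.
Add log likelihood ratio: ln(5.0000) = 1.6094.
Posterior log-odds = -0.83291, so posterior odds = exp(-0.83291) = 0.43478.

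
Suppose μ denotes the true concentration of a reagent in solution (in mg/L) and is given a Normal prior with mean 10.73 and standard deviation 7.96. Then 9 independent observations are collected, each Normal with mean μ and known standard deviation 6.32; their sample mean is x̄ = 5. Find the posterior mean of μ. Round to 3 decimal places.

Posterior mean ≈ 5.375

Prior precision 1/τ₀² = 1/7.96² = 0.0157824; data precision n/σ² = 9/6.32² = 0.225324.
Posterior precision = 0.0157824 + 0.225324 = 0.241107.
Posterior mean = (0.0157824·10.73 + 0.225324·5) / 0.241107 = 5.375.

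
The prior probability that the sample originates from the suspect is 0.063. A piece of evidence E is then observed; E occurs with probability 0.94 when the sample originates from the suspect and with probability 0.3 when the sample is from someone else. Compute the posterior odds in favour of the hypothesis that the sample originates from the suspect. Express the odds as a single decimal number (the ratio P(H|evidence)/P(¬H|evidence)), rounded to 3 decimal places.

Prior odds = 0.063/(1−0.063) = 0.067236. In log-odds, ln(0.067236) = -2.6995.
Add log likelihood ratio: ln(3.1333) = 1.1421.
Posterior log-odds = -1.5575, so posterior odds = exp(-1.5575) = 0.21067.

Posterior odds ≈ 0.211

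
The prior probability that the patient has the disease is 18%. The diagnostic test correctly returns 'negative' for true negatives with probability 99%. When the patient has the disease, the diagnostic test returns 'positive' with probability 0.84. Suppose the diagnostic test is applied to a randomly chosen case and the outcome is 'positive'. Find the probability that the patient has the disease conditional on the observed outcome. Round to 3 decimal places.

P(H | E) ≈ 0.949

Write H for 'the patient has the disease'. Prior odds H:¬H = 0.18/0.82 = 0.21951. For the 'positive' outcome, the likelihood ratio is 0.84/0.01 = 84.000.
Posterior odds = 0.21951 × 84.000 = 18.439, so P(H|E) = 18.439/(1+18.439) = 0.949.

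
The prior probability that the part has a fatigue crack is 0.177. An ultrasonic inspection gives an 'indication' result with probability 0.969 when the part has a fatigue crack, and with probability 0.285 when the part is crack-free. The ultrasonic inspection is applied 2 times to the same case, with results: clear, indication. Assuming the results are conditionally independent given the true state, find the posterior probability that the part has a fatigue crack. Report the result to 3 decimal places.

Posterior P(H) ≈ 0.031

With H the event that the part has a fatigue crack, the joint likelihood of the observed sequence is P(data|H) = 0.031·0.969 = 0.030039 and P(data|¬H) = 0.715·0.285 = 0.20377.
Bayes: P(H|data) = 0.177·0.030039 / (0.177·0.030039 + 0.823·0.20377) = 0.0053169/0.17302 = 0.0307.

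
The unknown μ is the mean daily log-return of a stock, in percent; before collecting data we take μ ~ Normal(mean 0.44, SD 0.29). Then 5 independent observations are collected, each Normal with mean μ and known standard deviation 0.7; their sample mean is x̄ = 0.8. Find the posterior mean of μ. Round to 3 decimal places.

With known σ, the Normal prior is conjugate. Weight on the data is w = (n/σ²)/(n/σ² + 1/τ₀²) = 10.2041/(10.2041+11.8906) = 0.46183.
Posterior mean = w·x̄ + (1−w)·μ₀ = 0.46183·0.8 + 0.53817·0.44 = 0.606.

Posterior mean ≈ 0.606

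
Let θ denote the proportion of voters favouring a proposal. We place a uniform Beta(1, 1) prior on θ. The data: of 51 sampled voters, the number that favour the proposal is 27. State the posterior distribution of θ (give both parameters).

The binomial likelihood is conjugate to the Beta prior: with 27 successes and 24 failures, the posterior is Beta(1+27, 1+24) = Beta(28, 25).

Posterior: Beta(28, 25)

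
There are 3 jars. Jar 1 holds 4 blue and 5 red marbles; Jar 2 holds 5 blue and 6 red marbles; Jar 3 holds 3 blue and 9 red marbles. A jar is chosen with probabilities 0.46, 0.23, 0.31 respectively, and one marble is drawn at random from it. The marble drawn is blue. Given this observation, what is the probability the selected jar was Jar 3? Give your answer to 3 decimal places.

Tabulate prior·likelihood by source: [1] prior 0.46, lik 0.4444, product 0.2044; [2] prior 0.23, lik 0.4545, product 0.1045; [3] prior 0.31, lik 0.25, product 0.07750.
Normalizing constant = 0.38649; the posterior for Jar 3 is its product over the sum, 0.07750/0.38649 = 0.201.

Posterior probability ≈ 0.201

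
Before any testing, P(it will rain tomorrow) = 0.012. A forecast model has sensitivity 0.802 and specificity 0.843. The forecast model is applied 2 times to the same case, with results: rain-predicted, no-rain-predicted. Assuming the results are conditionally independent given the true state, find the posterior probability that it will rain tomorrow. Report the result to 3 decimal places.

Posterior P(H) ≈ 0.014

With H the event that it will rain tomorrow, the joint likelihood of the observed sequence is P(data|H) = 0.802·0.198 = 0.15880 and P(data|¬H) = 0.157·0.843 = 0.13235.
Bayes: P(H|data) = 0.012·0.15880 / (0.012·0.15880 + 0.988·0.13235) = 0.0019056/0.13267 = 0.0144.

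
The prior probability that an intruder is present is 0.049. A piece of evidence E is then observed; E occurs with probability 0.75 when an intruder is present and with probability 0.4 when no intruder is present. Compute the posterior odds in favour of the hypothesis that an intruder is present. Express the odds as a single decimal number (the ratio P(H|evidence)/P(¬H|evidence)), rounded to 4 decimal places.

Prior odds = 0.049/(1−0.049) = 0.051525.
Likelihood ratio for E = 0.75/0.4 = 1.8750.
Posterior odds = prior odds × LR = 0.096609.

Posterior odds ≈ 0.0966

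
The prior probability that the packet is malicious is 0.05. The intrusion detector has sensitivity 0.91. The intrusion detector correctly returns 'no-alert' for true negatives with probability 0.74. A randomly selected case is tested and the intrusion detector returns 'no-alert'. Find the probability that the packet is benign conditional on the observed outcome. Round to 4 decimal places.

P(¬H | E) ≈ 0.9936

Let H be the event that the packet is malicious. P(H) = 0.05, so P(¬H) = 0.95. With E the 'no-alert' result, P(E|H) = 0.09 and P(E|¬H) = 0.74.
P(E) = 0.09·0.05 + 0.74·0.95 = 0.0045000 + 0.70300 = 0.70750.
By Bayes' theorem, P(H|E) = 0.0045000 / 0.70750 = 0.0064. Hence P(¬H|E) = 1 − 0.0064 = 0.9936.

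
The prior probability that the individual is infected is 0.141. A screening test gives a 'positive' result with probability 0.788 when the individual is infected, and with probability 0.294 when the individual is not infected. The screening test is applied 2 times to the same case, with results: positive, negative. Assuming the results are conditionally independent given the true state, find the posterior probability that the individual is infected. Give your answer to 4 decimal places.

Posterior P(H) ≈ 0.1167

Let H be the event that the individual is infected; start with P(H) = 0.141. P('positive'|H) = 0.788, P('positive'|¬H) = 0.294.
Update on result 1 ('positive'): P(H) ← 0.788·0.1410 / (0.788·0.1410 + 0.294·0.8590) = 0.11111/0.36365 = 0.3055.
Update on result 2 ('negative'): P(H) ← 0.212·0.3055 / (0.212·0.3055 + 0.706·0.6945) = 0.064773/0.55507 = 0.1167.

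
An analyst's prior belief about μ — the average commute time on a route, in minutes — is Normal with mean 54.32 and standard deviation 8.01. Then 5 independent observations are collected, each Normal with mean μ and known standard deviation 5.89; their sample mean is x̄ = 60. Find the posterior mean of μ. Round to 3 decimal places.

Posterior mean ≈ 59.446

Prior precision 1/τ₀² = 1/8.01² = 0.0155860; data precision n/σ² = 5/5.89² = 0.144125.
Posterior precision = 0.0155860 + 0.144125 = 0.159711.
Posterior mean = (0.0155860·54.32 + 0.144125·60) / 0.159711 = 59.446.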